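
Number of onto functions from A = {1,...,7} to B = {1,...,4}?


n = |A| = 7, k = |B| = 4. Surjections via inclusion-exclusion:
S(n,k) = Σ(-1)^i × C(k,i) × (k-i)^n, i=0 to k
i=0: (-1)^0×C(4,0)×4^7 = 16384
i=1: (-1)^1×C(4,1)×3^7 = -8748
i=2: (-1)^2×C(4,2)×2^7 = 768
i=3: (-1)^3×C(4,3)×1^7 = -4
i=4: (-1)^4×C(4,4)×0^7 = 0
Total = 8400

Number of surjections = 8400


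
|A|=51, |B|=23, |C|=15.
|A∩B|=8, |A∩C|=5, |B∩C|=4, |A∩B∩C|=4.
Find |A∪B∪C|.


|A∪B∪C| = |A|+|B|+|C| - |A∩B|-|A∩C|-|B∩C| + |A∩B∩C|
= 51+23+15 - 8-5-4 + 4
= 89 - 17 + 4
= 76

|A ∪ B ∪ C| = 76


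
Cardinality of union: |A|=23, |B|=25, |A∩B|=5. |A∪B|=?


|A ∪ B| = |A| + |B| - |A ∩ B|
= 23 + 25 - 5
= 43

|A ∪ B| = 43


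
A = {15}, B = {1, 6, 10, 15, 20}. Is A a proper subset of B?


A ⊂ B requires: A ⊆ B AND A ≠ B.
A ⊆ B? Yes
A = B? No
A ⊂ B: Yes (A is a proper subset of B)

Yes, A ⊂ B


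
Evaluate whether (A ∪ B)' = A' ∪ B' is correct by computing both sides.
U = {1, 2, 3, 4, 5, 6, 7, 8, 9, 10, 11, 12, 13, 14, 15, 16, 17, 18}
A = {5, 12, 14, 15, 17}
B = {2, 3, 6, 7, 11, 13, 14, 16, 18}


LHS: A ∪ B = {2, 3, 5, 6, 7, 11, 12, 13, 14, 15, 16, 17, 18}
(A ∪ B)' = U \ (A ∪ B) = {1, 4, 8, 9, 10}
A' = {1, 2, 3, 4, 6, 7, 8, 9, 10, 11, 13, 16, 18}, B' = {1, 4, 5, 8, 9, 10, 12, 15, 17}
Claimed RHS: A' ∪ B' = {1, 2, 3, 4, 5, 6, 7, 8, 9, 10, 11, 12, 13, 15, 16, 17, 18}
Identity is INVALID: LHS = {1, 4, 8, 9, 10} but the RHS claimed here equals {1, 2, 3, 4, 5, 6, 7, 8, 9, 10, 11, 12, 13, 15, 16, 17, 18}. The correct form is (A ∪ B)' = A' ∩ B'.

Identity is invalid: (A ∪ B)' = {1, 4, 8, 9, 10} but A' ∪ B' = {1, 2, 3, 4, 5, 6, 7, 8, 9, 10, 11, 12, 13, 15, 16, 17, 18}. The correct De Morgan law is (A ∪ B)' = A' ∩ B'.


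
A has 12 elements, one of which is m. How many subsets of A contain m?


Subsets of A containing m correspond to subsets of A \ {m}, which has 11 elements.
Count = 2^(n-1) = 2^11
= 2048

Number of subsets containing m = 2048


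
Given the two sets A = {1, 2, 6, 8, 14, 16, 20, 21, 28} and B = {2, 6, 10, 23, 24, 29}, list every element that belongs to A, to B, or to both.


A ∪ B = all elements in A or B (or both)
A = {1, 2, 6, 8, 14, 16, 20, 21, 28}
B = {2, 6, 10, 23, 24, 29}
A ∪ B = {1, 2, 6, 8, 10, 14, 16, 20, 21, 23, 24, 28, 29}

A ∪ B = {1, 2, 6, 8, 10, 14, 16, 20, 21, 23, 24, 28, 29}


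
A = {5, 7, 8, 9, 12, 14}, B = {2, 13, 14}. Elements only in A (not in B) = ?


A = {5, 7, 8, 9, 12, 14}
B = {2, 13, 14}
Region: only in A (not in B)
Elements: {5, 7, 8, 9, 12}

Elements only in A (not in B): {5, 7, 8, 9, 12}


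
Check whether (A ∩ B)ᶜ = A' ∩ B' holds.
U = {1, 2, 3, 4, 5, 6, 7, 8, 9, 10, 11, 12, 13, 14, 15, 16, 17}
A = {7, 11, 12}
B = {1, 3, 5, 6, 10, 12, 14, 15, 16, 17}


LHS: A ∩ B = {12}
(A ∩ B)' = U \ (A ∩ B) = {1, 2, 3, 4, 5, 6, 7, 8, 9, 10, 11, 13, 14, 15, 16, 17}
A' = {1, 2, 3, 4, 5, 6, 8, 9, 10, 13, 14, 15, 16, 17}, B' = {2, 4, 7, 8, 9, 11, 13}
Claimed RHS: A' ∩ B' = {2, 4, 8, 9, 13}
Identity is INVALID: LHS = {1, 2, 3, 4, 5, 6, 7, 8, 9, 10, 11, 13, 14, 15, 16, 17} but the RHS claimed here equals {2, 4, 8, 9, 13}. The correct form is (A ∩ B)' = A' ∪ B'.

Identity is invalid: (A ∩ B)' = {1, 2, 3, 4, 5, 6, 7, 8, 9, 10, 11, 13, 14, 15, 16, 17} but A' ∩ B' = {2, 4, 8, 9, 13}. The correct De Morgan law is (A ∩ B)' = A' ∪ B'.


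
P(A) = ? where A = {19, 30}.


|A| = 2, so |P(A)| = 2^2 = 4
Enumerate subsets by cardinality (0 to 2):
∅, {19}, {30}, {19, 30}

P(A) has 4 subsets: ∅, {19}, {30}, {19, 30}


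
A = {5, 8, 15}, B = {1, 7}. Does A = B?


Two sets are equal iff they have exactly the same elements.
A = {5, 8, 15}
B = {1, 7}
Differences: {1, 5, 7, 8, 15}
A ≠ B

No, A ≠ B


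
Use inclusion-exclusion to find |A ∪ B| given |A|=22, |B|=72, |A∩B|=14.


|A ∪ B| = |A| + |B| - |A ∩ B|
= 22 + 72 - 14
= 80

|A ∪ B| = 80


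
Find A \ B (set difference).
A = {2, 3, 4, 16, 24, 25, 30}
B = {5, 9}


A \ B = elements in A but not in B
A = {2, 3, 4, 16, 24, 25, 30}
B = {5, 9}
Remove from A any elements in B
A \ B = {2, 3, 4, 16, 24, 25, 30}

A \ B = {2, 3, 4, 16, 24, 25, 30}


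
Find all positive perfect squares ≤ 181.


Checking each candidate:
Condition: positive perfect squares ≤ 181
Result = {1, 4, 9, 16, 25, 36, 49, 64, 81, 100, 121, 144, 169}

{1, 4, 9, 16, 25, 36, 49, 64, 81, 100, 121, 144, 169}


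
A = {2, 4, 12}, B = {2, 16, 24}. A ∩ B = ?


A ∩ B = elements in both A and B
A = {2, 4, 12}
B = {2, 16, 24}
A ∩ B = {2}

A ∩ B = {2}


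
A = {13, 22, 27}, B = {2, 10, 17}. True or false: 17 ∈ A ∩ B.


A = {13, 22, 27}, B = {2, 10, 17}
A ∩ B = elements in both A and B
A ∩ B = ∅
Checking if 17 ∈ A ∩ B
17 is not in A ∩ B → False

17 ∉ A ∩ B


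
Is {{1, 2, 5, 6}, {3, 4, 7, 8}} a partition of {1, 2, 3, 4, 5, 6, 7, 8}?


A partition requires: (1) non-empty parts, (2) pairwise disjoint, (3) union = U
Parts: {1, 2, 5, 6}, {3, 4, 7, 8}
Union of parts: {1, 2, 3, 4, 5, 6, 7, 8}
U = {1, 2, 3, 4, 5, 6, 7, 8}
All non-empty? True
Pairwise disjoint? True
Covers U? True

Yes, valid partition


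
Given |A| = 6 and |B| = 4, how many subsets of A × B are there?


A relation from A to B is any subset of A × B.
|A × B| = 6 × 4 = 24
# relations = 2^|A × B| = 2^24 = 16777216

Number of relations = 16777216


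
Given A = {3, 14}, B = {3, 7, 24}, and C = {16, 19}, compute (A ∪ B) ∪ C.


A ∪ B = {3, 7, 14, 24}
(A ∪ B) ∪ C = {3, 7, 14, 16, 19, 24}

A ∪ B ∪ C = {3, 7, 14, 16, 19, 24}


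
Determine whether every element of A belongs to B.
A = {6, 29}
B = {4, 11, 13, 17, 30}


A ⊆ B means every element of A is in B.
Elements in A not in B: {6, 29}
So A ⊄ B.

No, A ⊄ B


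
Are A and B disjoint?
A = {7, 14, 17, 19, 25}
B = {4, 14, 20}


Disjoint means A ∩ B = ∅.
A ∩ B = {14}
A ∩ B ≠ ∅, so A and B are NOT disjoint.

No, A and B are not disjoint (A ∩ B = {14})


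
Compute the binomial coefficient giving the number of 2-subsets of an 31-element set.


C(n,k) = n! / (k!(n-k)!)
C(31,2) = 31! / (2!29!)
= 465

C(31,2) = 465


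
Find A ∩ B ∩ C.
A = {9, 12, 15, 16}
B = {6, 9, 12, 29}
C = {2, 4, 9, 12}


A ∩ B = {9, 12}
(A ∩ B) ∩ C = {9, 12}

A ∩ B ∩ C = {9, 12}


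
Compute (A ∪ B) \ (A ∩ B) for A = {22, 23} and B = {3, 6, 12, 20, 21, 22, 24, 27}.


A △ B = (A \ B) ∪ (B \ A) = elements in exactly one of A or B
A \ B = {23}
B \ A = {3, 6, 12, 20, 21, 24, 27}
A △ B = {3, 6, 12, 20, 21, 23, 24, 27}

A △ B = {3, 6, 12, 20, 21, 23, 24, 27}


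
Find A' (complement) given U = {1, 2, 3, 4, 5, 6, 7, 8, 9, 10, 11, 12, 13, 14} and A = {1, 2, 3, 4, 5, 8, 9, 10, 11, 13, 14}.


Aᶜ = U \ A = elements in U but not in A
U = {1, 2, 3, 4, 5, 6, 7, 8, 9, 10, 11, 12, 13, 14}
A = {1, 2, 3, 4, 5, 8, 9, 10, 11, 13, 14}
Aᶜ = {6, 7, 12}

Aᶜ = {6, 7, 12}


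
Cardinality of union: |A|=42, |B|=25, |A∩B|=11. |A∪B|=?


|A ∪ B| = |A| + |B| - |A ∩ B|
= 42 + 25 - 11
= 56

|A ∪ B| = 56


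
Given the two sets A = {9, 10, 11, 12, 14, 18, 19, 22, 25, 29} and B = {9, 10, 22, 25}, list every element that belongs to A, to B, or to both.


A ∪ B = all elements in A or B (or both)
A = {9, 10, 11, 12, 14, 18, 19, 22, 25, 29}
B = {9, 10, 22, 25}
A ∪ B = {9, 10, 11, 12, 14, 18, 19, 22, 25, 29}

A ∪ B = {9, 10, 11, 12, 14, 18, 19, 22, 25, 29}


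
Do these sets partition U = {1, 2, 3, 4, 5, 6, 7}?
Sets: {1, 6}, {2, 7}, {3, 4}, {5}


A partition requires: (1) non-empty parts, (2) pairwise disjoint, (3) union = U
Parts: {1, 6}, {2, 7}, {3, 4}, {5}
Union of parts: {1, 2, 3, 4, 5, 6, 7}
U = {1, 2, 3, 4, 5, 6, 7}
All non-empty? True
Pairwise disjoint? True
Covers U? True

Yes, valid partition


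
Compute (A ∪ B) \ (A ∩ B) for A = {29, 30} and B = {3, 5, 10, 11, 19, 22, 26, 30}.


A △ B = (A \ B) ∪ (B \ A) = elements in exactly one of A or B
A \ B = {29}
B \ A = {3, 5, 10, 11, 19, 22, 26}
A △ B = {3, 5, 10, 11, 19, 22, 26, 29}

A △ B = {3, 5, 10, 11, 19, 22, 26, 29}


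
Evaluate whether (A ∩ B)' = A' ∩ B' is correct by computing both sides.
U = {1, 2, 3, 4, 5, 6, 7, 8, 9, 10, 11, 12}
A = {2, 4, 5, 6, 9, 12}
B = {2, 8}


LHS: A ∩ B = {2}
(A ∩ B)' = U \ (A ∩ B) = {1, 3, 4, 5, 6, 7, 8, 9, 10, 11, 12}
A' = {1, 3, 7, 8, 10, 11}, B' = {1, 3, 4, 5, 6, 7, 9, 10, 11, 12}
Claimed RHS: A' ∩ B' = {1, 3, 7, 10, 11}
Identity is INVALID: LHS = {1, 3, 4, 5, 6, 7, 8, 9, 10, 11, 12} but the RHS claimed here equals {1, 3, 7, 10, 11}. The correct form is (A ∩ B)' = A' ∪ B'.

Identity is invalid: (A ∩ B)' = {1, 3, 4, 5, 6, 7, 8, 9, 10, 11, 12} but A' ∩ B' = {1, 3, 7, 10, 11}. The correct De Morgan law is (A ∩ B)' = A' ∪ B'.


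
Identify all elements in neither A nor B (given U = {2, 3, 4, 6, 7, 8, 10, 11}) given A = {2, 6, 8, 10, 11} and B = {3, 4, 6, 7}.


A = {2, 6, 8, 10, 11}
B = {3, 4, 6, 7}
Region: in neither A nor B (given U = {2, 3, 4, 6, 7, 8, 10, 11})
Elements: ∅

Elements in neither A nor B (given U = {2, 3, 4, 6, 7, 8, 10, 11}): ∅


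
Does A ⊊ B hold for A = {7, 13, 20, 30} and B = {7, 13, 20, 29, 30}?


A ⊂ B requires: A ⊆ B AND A ≠ B.
A ⊆ B? Yes
A = B? No
A ⊂ B: Yes (A is a proper subset of B)

Yes, A ⊂ B


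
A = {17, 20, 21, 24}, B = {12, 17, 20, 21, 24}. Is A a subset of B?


A ⊆ B means every element of A is in B.
All elements of A are in B.
So A ⊆ B.

Yes, A ⊆ B


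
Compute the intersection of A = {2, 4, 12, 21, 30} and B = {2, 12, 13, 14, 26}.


A ∩ B = elements in both A and B
A = {2, 4, 12, 21, 30}
B = {2, 12, 13, 14, 26}
A ∩ B = {2, 12}

A ∩ B = {2, 12}


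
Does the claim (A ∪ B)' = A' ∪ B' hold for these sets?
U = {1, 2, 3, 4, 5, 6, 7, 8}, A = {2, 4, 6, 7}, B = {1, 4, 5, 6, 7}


LHS: A ∪ B = {1, 2, 4, 5, 6, 7}
(A ∪ B)' = U \ (A ∪ B) = {3, 8}
A' = {1, 3, 5, 8}, B' = {2, 3, 8}
Claimed RHS: A' ∪ B' = {1, 2, 3, 5, 8}
Identity is INVALID: LHS = {3, 8} but the RHS claimed here equals {1, 2, 3, 5, 8}. The correct form is (A ∪ B)' = A' ∩ B'.

Identity is invalid: (A ∪ B)' = {3, 8} but A' ∪ B' = {1, 2, 3, 5, 8}. The correct De Morgan law is (A ∪ B)' = A' ∩ B'.


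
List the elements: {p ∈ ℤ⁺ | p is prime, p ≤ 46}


Checking each candidate:
Condition: primes ≤ 46
Result = {2, 3, 5, 7, 11, 13, 17, 19, 23, 29, 31, 37, 41, 43}

{2, 3, 5, 7, 11, 13, 17, 19, 23, 29, 31, 37, 41, 43}


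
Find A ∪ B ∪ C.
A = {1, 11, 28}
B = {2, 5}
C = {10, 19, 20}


A ∪ B = {1, 2, 5, 11, 28}
(A ∪ B) ∪ C = {1, 2, 5, 10, 11, 19, 20, 28}

A ∪ B ∪ C = {1, 2, 5, 10, 11, 19, 20, 28}


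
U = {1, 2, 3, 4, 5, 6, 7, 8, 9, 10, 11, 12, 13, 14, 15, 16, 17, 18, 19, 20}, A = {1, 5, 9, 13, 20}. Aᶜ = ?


Aᶜ = U \ A = elements in U but not in A
U = {1, 2, 3, 4, 5, 6, 7, 8, 9, 10, 11, 12, 13, 14, 15, 16, 17, 18, 19, 20}
A = {1, 5, 9, 13, 20}
Aᶜ = {2, 3, 4, 6, 7, 8, 10, 11, 12, 14, 15, 16, 17, 18, 19}

Aᶜ = {2, 3, 4, 6, 7, 8, 10, 11, 12, 14, 15, 16, 17, 18, 19}


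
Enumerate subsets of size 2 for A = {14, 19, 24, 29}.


|A| = 4, so A has C(4,2) = 6 subsets of size 2.
Enumerate by choosing 2 elements from A at a time:
{14, 19}, {14, 24}, {14, 29}, {19, 24}, {19, 29}, {24, 29}

2-element subsets (6 total): {14, 19}, {14, 24}, {14, 29}, {19, 24}, {19, 29}, {24, 29}


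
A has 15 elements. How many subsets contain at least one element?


Total subsets = 2^n = 2^15 = 32768
Non-empty subsets exclude the empty set: 2^n - 1
= 32768 - 1
= 32767

Number of non-empty subsets = 32767


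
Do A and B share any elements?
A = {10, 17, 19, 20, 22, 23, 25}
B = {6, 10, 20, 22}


Disjoint means A ∩ B = ∅.
A ∩ B = {10, 20, 22}
A ∩ B ≠ ∅, so A and B are NOT disjoint.

Yes — A and B share the element(s) of A ∩ B = {10, 20, 22}, so they are not disjoint


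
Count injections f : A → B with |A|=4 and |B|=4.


An injection sends each of |A| = 4 inputs to a distinct output in B.
# injections = |B|·(|B|-1)·…·(|B|-|A|+1) = 4! / (4 - 4)!
= 4 × 3 × 2 × 1
= 24

Number of injections = 24


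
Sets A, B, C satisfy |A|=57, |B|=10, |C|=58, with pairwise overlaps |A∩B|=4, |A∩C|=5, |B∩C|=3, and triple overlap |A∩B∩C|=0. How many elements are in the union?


|A∪B∪C| = |A|+|B|+|C| - |A∩B|-|A∩C|-|B∩C| + |A∩B∩C|
= 57+10+58 - 4-5-3 + 0
= 125 - 12 + 0
= 113

|A ∪ B ∪ C| = 113


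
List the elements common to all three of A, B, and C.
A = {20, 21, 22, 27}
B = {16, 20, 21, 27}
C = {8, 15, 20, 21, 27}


A ∩ B = {20, 21, 27}
(A ∩ B) ∩ C = {20, 21, 27}

A ∩ B ∩ C = {20, 21, 27}


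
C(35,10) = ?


C(n,k) = n! / (k!(n-k)!)
C(35,10) = 35! / (10!25!)
= 183579396

C(35,10) = 183579396


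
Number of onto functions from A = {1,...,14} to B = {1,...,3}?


n = |A| = 14, k = |B| = 3. Surjections via inclusion-exclusion:
S(n,k) = Σ(-1)^i × C(k,i) × (k-i)^n, i=0 to k
i=0: (-1)^0×C(3,0)×3^14 = 4782969
i=1: (-1)^1×C(3,1)×2^14 = -49152
i=2: (-1)^2×C(3,2)×1^14 = 3
i=3: (-1)^3×C(3,3)×0^14 = 0
Total = 4733820

Number of surjections = 4733820


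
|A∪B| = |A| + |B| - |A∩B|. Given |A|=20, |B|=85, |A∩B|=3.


|A ∪ B| = |A| + |B| - |A ∩ B|
= 20 + 85 - 3
= 102

|A ∪ B| = 102


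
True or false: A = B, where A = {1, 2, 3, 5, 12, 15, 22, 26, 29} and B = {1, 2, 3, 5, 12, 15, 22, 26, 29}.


Two sets are equal iff they have exactly the same elements.
A = {1, 2, 3, 5, 12, 15, 22, 26, 29}
B = {1, 2, 3, 5, 12, 15, 22, 26, 29}
Same elements → A = B

Yes, A = B


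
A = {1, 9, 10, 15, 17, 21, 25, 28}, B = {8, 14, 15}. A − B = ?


A \ B = elements in A but not in B
A = {1, 9, 10, 15, 17, 21, 25, 28}
B = {8, 14, 15}
Remove from A any elements in B
A \ B = {1, 9, 10, 17, 21, 25, 28}

A \ B = {1, 9, 10, 17, 21, 25, 28}


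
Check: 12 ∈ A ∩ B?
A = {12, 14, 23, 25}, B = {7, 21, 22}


A = {12, 14, 23, 25}, B = {7, 21, 22}
A ∩ B = elements in both A and B
A ∩ B = ∅
Checking if 12 ∈ A ∩ B
12 is not in A ∩ B → False

12 ∉ A ∩ B


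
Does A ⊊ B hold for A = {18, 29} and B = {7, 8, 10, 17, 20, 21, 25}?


A ⊂ B requires: A ⊆ B AND A ≠ B.
A ⊆ B? No
A ⊄ B, so A is not a proper subset.

No, A is not a proper subset of B


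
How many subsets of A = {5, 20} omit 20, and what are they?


A subset of A that omits 20 is a subset of A \ {20}, so there are 2^(n-1) = 2^1 = 2 of them.
Subsets excluding 20: ∅, {5}

Subsets excluding 20 (2 total): ∅, {5}


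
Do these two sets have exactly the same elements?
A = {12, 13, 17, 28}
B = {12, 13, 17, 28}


Two sets are equal iff they have exactly the same elements.
A = {12, 13, 17, 28}
B = {12, 13, 17, 28}
Same elements → A = B

Yes, A = B


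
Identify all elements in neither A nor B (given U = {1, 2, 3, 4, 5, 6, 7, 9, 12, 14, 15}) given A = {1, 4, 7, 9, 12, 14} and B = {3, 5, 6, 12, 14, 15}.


A = {1, 4, 7, 9, 12, 14}
B = {3, 5, 6, 12, 14, 15}
Region: in neither A nor B (given U = {1, 2, 3, 4, 5, 6, 7, 9, 12, 14, 15})
Elements: {2}

Elements in neither A nor B (given U = {1, 2, 3, 4, 5, 6, 7, 9, 12, 14, 15}): {2}


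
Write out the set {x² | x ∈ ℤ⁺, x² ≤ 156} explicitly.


Checking each candidate:
Condition: positive perfect squares ≤ 156
Result = {1, 4, 9, 16, 25, 36, 49, 64, 81, 100, 121, 144}

{1, 4, 9, 16, 25, 36, 49, 64, 81, 100, 121, 144}


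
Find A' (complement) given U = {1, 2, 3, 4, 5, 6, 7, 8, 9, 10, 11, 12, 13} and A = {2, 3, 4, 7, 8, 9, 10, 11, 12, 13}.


Aᶜ = U \ A = elements in U but not in A
U = {1, 2, 3, 4, 5, 6, 7, 8, 9, 10, 11, 12, 13}
A = {2, 3, 4, 7, 8, 9, 10, 11, 12, 13}
Aᶜ = {1, 5, 6}

Aᶜ = {1, 5, 6}


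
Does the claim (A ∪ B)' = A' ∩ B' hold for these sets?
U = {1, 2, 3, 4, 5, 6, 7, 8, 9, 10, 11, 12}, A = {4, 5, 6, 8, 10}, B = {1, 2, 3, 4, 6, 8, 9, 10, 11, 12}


LHS: A ∪ B = {1, 2, 3, 4, 5, 6, 8, 9, 10, 11, 12}
(A ∪ B)' = U \ (A ∪ B) = {7}
A' = {1, 2, 3, 7, 9, 11, 12}, B' = {5, 7}
Claimed RHS: A' ∩ B' = {7}
Identity is VALID: LHS = RHS = {7} ✓

Identity is valid. (A ∪ B)' = A' ∩ B' = {7}


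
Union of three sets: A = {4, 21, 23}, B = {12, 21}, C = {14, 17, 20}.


A ∪ B = {4, 12, 21, 23}
(A ∪ B) ∪ C = {4, 12, 14, 17, 20, 21, 23}

A ∪ B ∪ C = {4, 12, 14, 17, 20, 21, 23}


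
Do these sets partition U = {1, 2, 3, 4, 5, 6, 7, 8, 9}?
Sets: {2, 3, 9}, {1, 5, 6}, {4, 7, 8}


A partition requires: (1) non-empty parts, (2) pairwise disjoint, (3) union = U
Parts: {2, 3, 9}, {1, 5, 6}, {4, 7, 8}
Union of parts: {1, 2, 3, 4, 5, 6, 7, 8, 9}
U = {1, 2, 3, 4, 5, 6, 7, 8, 9}
All non-empty? True
Pairwise disjoint? True
Covers U? True

Yes, valid partition


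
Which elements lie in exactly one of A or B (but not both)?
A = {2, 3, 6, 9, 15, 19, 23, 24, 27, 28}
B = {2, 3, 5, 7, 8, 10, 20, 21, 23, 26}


A △ B = (A \ B) ∪ (B \ A) = elements in exactly one of A or B
A \ B = {6, 9, 15, 19, 24, 27, 28}
B \ A = {5, 7, 8, 10, 20, 21, 26}
A △ B = {5, 6, 7, 8, 9, 10, 15, 19, 20, 21, 24, 26, 27, 28}

A △ B = {5, 6, 7, 8, 9, 10, 15, 19, 20, 21, 24, 26, 27, 28}


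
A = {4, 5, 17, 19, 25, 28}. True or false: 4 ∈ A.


A = {4, 5, 17, 19, 25, 28}
Checking if 4 is in A
4 is in A → True

4 ∈ A


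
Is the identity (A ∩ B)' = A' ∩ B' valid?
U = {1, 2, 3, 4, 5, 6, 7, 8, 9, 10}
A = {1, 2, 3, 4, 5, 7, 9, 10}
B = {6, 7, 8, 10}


LHS: A ∩ B = {7, 10}
(A ∩ B)' = U \ (A ∩ B) = {1, 2, 3, 4, 5, 6, 8, 9}
A' = {6, 8}, B' = {1, 2, 3, 4, 5, 9}
Claimed RHS: A' ∩ B' = ∅
Identity is INVALID: LHS = {1, 2, 3, 4, 5, 6, 8, 9} but the RHS claimed here equals ∅. The correct form is (A ∩ B)' = A' ∪ B'.

Identity is invalid: (A ∩ B)' = {1, 2, 3, 4, 5, 6, 8, 9} but A' ∩ B' = ∅. The correct De Morgan law is (A ∩ B)' = A' ∪ B'.


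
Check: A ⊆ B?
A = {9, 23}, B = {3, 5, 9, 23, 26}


A ⊆ B means every element of A is in B.
All elements of A are in B.
So A ⊆ B.

Yes, A ⊆ B


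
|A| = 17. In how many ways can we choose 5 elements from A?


C(n,k) = n! / (k!(n-k)!)
C(17,5) = 17! / (5!12!)
= 6188

C(17,5) = 6188


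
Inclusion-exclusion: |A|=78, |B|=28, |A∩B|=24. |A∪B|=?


|A ∪ B| = |A| + |B| - |A ∩ B|
= 78 + 28 - 24
= 82

|A ∪ B| = 82


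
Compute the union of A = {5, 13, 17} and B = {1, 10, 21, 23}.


A ∪ B = all elements in A or B (or both)
A = {5, 13, 17}
B = {1, 10, 21, 23}
A ∪ B = {1, 5, 10, 13, 17, 21, 23}

A ∪ B = {1, 5, 10, 13, 17, 21, 23}


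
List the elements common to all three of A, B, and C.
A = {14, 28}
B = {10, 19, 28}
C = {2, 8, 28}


A ∩ B = {28}
(A ∩ B) ∩ C = {28}

A ∩ B ∩ C = {28}


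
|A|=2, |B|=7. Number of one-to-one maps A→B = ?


An injection sends each of |A| = 2 inputs to a distinct output in B.
# injections = |B|·(|B|-1)·…·(|B|-|A|+1) = 7! / (7 - 2)!
= 7 × 6
= 42

Number of injections = 42


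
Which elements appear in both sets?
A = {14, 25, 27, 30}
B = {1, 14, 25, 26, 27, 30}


A ∩ B = elements in both A and B
A = {14, 25, 27, 30}
B = {1, 14, 25, 26, 27, 30}
A ∩ B = {14, 25, 27, 30}

A ∩ B = {14, 25, 27, 30}


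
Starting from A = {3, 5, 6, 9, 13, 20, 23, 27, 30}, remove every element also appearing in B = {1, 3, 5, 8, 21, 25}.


A \ B = elements in A but not in B
A = {3, 5, 6, 9, 13, 20, 23, 27, 30}
B = {1, 3, 5, 8, 21, 25}
Remove from A any elements in B
A \ B = {6, 9, 13, 20, 23, 27, 30}

A \ B = {6, 9, 13, 20, 23, 27, 30}


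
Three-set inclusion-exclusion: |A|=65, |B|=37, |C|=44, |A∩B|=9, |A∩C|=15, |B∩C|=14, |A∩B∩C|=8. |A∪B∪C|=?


|A∪B∪C| = |A|+|B|+|C| - |A∩B|-|A∩C|-|B∩C| + |A∩B∩C|
= 65+37+44 - 9-15-14 + 8
= 146 - 38 + 8
= 116

|A ∪ B ∪ C| = 116


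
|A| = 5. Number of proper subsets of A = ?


Total subsets = 2^n = 2^5 = 32
Proper subsets exclude the set itself: 2^n - 1
= 32 - 1
= 31

Number of proper subsets = 31


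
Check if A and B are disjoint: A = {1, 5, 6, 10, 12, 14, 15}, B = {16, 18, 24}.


Disjoint means A ∩ B = ∅.
A ∩ B = ∅
A ∩ B = ∅, so A and B are disjoint.

Yes, A and B are disjoint


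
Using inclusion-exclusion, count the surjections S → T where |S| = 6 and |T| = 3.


n = |S| = 6, k = |T| = 3. Surjections via inclusion-exclusion:
S(n,k) = Σ(-1)^i × C(k,i) × (k-i)^n, i=0 to k
i=0: (-1)^0×C(3,0)×3^6 = 729
i=1: (-1)^1×C(3,1)×2^6 = -192
i=2: (-1)^2×C(3,2)×1^6 = 3
i=3: (-1)^3×C(3,3)×0^6 = 0
Total = 540

Number of surjections = 540


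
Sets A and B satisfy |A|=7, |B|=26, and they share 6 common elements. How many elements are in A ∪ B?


|A ∪ B| = |A| + |B| - |A ∩ B|
= 7 + 26 - 6
= 27

|A ∪ B| = 27


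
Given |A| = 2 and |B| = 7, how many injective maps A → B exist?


An injection sends each of |A| = 2 inputs to a distinct output in B.
# injections = |B|·(|B|-1)·…·(|B|-|A|+1) = 7! / (7 - 2)!
= 7 × 6
= 42

Number of injections = 42


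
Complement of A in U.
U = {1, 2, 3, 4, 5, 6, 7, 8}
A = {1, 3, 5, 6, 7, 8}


Aᶜ = U \ A = elements in U but not in A
U = {1, 2, 3, 4, 5, 6, 7, 8}
A = {1, 3, 5, 6, 7, 8}
Aᶜ = {2, 4}

Aᶜ = {2, 4}


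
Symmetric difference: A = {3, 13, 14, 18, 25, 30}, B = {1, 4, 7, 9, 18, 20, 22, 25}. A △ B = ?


A △ B = (A \ B) ∪ (B \ A) = elements in exactly one of A or B
A \ B = {3, 13, 14, 30}
B \ A = {1, 4, 7, 9, 20, 22}
A △ B = {1, 3, 4, 7, 9, 13, 14, 20, 22, 30}

A △ B = {1, 3, 4, 7, 9, 13, 14, 20, 22, 30}


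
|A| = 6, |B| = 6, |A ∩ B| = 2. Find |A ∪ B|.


|A ∪ B| = |A| + |B| - |A ∩ B|
= 6 + 6 - 2
= 10

|A ∪ B| = 10


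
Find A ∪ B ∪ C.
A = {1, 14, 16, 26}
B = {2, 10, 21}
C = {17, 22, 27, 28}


A ∪ B = {1, 2, 10, 14, 16, 21, 26}
(A ∪ B) ∪ C = {1, 2, 10, 14, 16, 17, 21, 22, 26, 27, 28}

A ∪ B ∪ C = {1, 2, 10, 14, 16, 17, 21, 22, 26, 27, 28}


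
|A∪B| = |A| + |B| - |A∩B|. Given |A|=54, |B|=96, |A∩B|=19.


|A ∪ B| = |A| + |B| - |A ∩ B|
= 54 + 96 - 19
= 131

|A ∪ B| = 131


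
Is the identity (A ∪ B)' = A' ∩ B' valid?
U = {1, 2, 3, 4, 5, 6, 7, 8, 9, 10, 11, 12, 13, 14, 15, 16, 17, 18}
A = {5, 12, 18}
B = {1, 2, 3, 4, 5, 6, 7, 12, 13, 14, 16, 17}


LHS: A ∪ B = {1, 2, 3, 4, 5, 6, 7, 12, 13, 14, 16, 17, 18}
(A ∪ B)' = U \ (A ∪ B) = {8, 9, 10, 11, 15}
A' = {1, 2, 3, 4, 6, 7, 8, 9, 10, 11, 13, 14, 15, 16, 17}, B' = {8, 9, 10, 11, 15, 18}
Claimed RHS: A' ∩ B' = {8, 9, 10, 11, 15}
Identity is VALID: LHS = RHS = {8, 9, 10, 11, 15} ✓

Identity is valid. (A ∪ B)' = A' ∩ B' = {8, 9, 10, 11, 15}


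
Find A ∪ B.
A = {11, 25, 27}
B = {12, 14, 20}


A ∪ B = all elements in A or B (or both)
A = {11, 25, 27}
B = {12, 14, 20}
A ∪ B = {11, 12, 14, 20, 25, 27}

A ∪ B = {11, 12, 14, 20, 25, 27}


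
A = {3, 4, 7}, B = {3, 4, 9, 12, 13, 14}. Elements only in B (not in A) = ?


A = {3, 4, 7}
B = {3, 4, 9, 12, 13, 14}
Region: only in B (not in A)
Elements: {9, 12, 13, 14}

Elements only in B (not in A): {9, 12, 13, 14}


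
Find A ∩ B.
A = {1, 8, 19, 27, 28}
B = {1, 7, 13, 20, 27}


A ∩ B = elements in both A and B
A = {1, 8, 19, 27, 28}
B = {1, 7, 13, 20, 27}
A ∩ B = {1, 27}

A ∩ B = {1, 27}


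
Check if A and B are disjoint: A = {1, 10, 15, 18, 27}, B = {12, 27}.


Disjoint means A ∩ B = ∅.
A ∩ B = {27}
A ∩ B ≠ ∅, so A and B are NOT disjoint.

No, A and B are not disjoint (A ∩ B = {27})


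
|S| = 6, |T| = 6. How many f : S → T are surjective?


n = |S| = 6, k = |T| = 6. Surjections via inclusion-exclusion:
S(n,k) = Σ(-1)^i × C(k,i) × (k-i)^n, i=0 to k
i=0: (-1)^0×C(6,0)×6^6 = 46656
i=1: (-1)^1×C(6,1)×5^6 = -93750
i=2: (-1)^2×C(6,2)×4^6 = 61440
i=3: (-1)^3×C(6,3)×3^6 = -14580
i=4: (-1)^4×C(6,4)×2^6 = 960
i=5: (-1)^5×C(6,5)×1^6 = -6
i=6: (-1)^6×C(6,6)×0^6 = 0
Total = 720

Number of surjections = 720


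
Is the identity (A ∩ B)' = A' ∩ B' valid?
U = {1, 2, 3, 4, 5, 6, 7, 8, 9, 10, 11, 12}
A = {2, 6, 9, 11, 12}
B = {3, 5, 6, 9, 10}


LHS: A ∩ B = {6, 9}
(A ∩ B)' = U \ (A ∩ B) = {1, 2, 3, 4, 5, 7, 8, 10, 11, 12}
A' = {1, 3, 4, 5, 7, 8, 10}, B' = {1, 2, 4, 7, 8, 11, 12}
Claimed RHS: A' ∩ B' = {1, 4, 7, 8}
Identity is INVALID: LHS = {1, 2, 3, 4, 5, 7, 8, 10, 11, 12} but the RHS claimed here equals {1, 4, 7, 8}. The correct form is (A ∩ B)' = A' ∪ B'.

Identity is invalid: (A ∩ B)' = {1, 2, 3, 4, 5, 7, 8, 10, 11, 12} but A' ∩ B' = {1, 4, 7, 8}. The correct De Morgan law is (A ∩ B)' = A' ∪ B'.


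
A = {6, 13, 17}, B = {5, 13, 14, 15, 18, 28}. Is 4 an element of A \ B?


A = {6, 13, 17}, B = {5, 13, 14, 15, 18, 28}
A \ B = elements in A but not in B
A \ B = {6, 17}
Checking if 4 ∈ A \ B
4 is not in A \ B → False

4 ∉ A \ B


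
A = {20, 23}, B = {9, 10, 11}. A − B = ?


A \ B = elements in A but not in B
A = {20, 23}
B = {9, 10, 11}
Remove from A any elements in B
A \ B = {20, 23}

A \ B = {20, 23}


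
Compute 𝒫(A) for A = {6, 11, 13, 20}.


|A| = 4, so |P(A)| = 2^4 = 16
Enumerate subsets by cardinality (0 to 4):
∅, {6}, {11}, {13}, {20}, {6, 11}, {6, 13}, {6, 20}, {11, 13}, {11, 20}, {13, 20}, {6, 11, 13}, {6, 11, 20}, {6, 13, 20}, {11, 13, 20}, {6, 11, 13, 20}

P(A) has 16 subsets: ∅, {6}, {11}, {13}, {20}, {6, 11}, {6, 13}, {6, 20}, {11, 13}, {11, 20}, {13, 20}, {6, 11, 13}, {6, 11, 20}, {6, 13, 20}, {11, 13, 20}, {6, 11, 13, 20}


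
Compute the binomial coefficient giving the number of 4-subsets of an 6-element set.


C(n,k) = n! / (k!(n-k)!)
C(6,4) = 6! / (4!2!)
= 15

C(6,4) = 15


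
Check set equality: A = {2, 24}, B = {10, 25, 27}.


Two sets are equal iff they have exactly the same elements.
A = {2, 24}
B = {10, 25, 27}
Differences: {2, 10, 24, 25, 27}
A ≠ B

No, A ≠ B


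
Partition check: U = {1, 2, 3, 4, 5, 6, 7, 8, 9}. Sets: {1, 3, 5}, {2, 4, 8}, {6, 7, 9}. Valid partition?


A partition requires: (1) non-empty parts, (2) pairwise disjoint, (3) union = U
Parts: {1, 3, 5}, {2, 4, 8}, {6, 7, 9}
Union of parts: {1, 2, 3, 4, 5, 6, 7, 8, 9}
U = {1, 2, 3, 4, 5, 6, 7, 8, 9}
All non-empty? True
Pairwise disjoint? True
Covers U? True

Yes, valid partition


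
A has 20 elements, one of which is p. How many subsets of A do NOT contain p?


Subsets of A avoiding p are subsets of A \ {p}, which has 19 elements.
Count = 2^(n-1) = 2^19
= 524288

Number of subsets avoiding p = 524288


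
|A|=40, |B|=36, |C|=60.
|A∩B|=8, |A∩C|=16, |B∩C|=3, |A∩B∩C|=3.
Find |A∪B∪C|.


|A∪B∪C| = |A|+|B|+|C| - |A∩B|-|A∩C|-|B∩C| + |A∩B∩C|
= 40+36+60 - 8-16-3 + 3
= 136 - 27 + 3
= 112

|A ∪ B ∪ C| = 112


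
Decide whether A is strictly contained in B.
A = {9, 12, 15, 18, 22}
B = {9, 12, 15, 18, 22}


A ⊂ B requires: A ⊆ B AND A ≠ B.
A ⊆ B? Yes
A = B? Yes
A = B, so A is not a PROPER subset.

No, A is not a proper subset of B


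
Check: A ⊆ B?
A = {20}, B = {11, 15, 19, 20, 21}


A ⊆ B means every element of A is in B.
All elements of A are in B.
So A ⊆ B.

Yes, A ⊆ B


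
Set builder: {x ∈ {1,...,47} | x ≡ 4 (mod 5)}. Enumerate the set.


Checking each candidate:
Condition: x in {1,...,47} with x ≡ 4 (mod 5)
Result = {4, 9, 14, 19, 24, 29, 34, 39, 44}

{4, 9, 14, 19, 24, 29, 34, 39, 44}


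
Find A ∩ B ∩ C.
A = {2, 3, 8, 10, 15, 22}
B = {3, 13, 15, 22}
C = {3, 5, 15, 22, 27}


A ∩ B = {3, 15, 22}
(A ∩ B) ∩ C = {3, 15, 22}

A ∩ B ∩ C = {3, 15, 22}


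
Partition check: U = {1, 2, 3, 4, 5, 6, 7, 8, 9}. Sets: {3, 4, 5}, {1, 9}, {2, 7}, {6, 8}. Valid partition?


A partition requires: (1) non-empty parts, (2) pairwise disjoint, (3) union = U
Parts: {3, 4, 5}, {1, 9}, {2, 7}, {6, 8}
Union of parts: {1, 2, 3, 4, 5, 6, 7, 8, 9}
U = {1, 2, 3, 4, 5, 6, 7, 8, 9}
All non-empty? True
Pairwise disjoint? True
Covers U? True

Yes, valid partition


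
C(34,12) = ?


C(n,k) = n! / (k!(n-k)!)
C(34,12) = 34! / (12!22!)
= 548354040

C(34,12) = 548354040


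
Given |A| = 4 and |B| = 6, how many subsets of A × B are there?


A relation from A to B is any subset of A × B.
|A × B| = 4 × 6 = 24
# relations = 2^|A × B| = 2^24 = 16777216

Number of relations = 16777216


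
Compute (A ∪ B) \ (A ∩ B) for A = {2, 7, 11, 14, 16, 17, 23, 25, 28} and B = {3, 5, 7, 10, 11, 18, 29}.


A △ B = (A \ B) ∪ (B \ A) = elements in exactly one of A or B
A \ B = {2, 14, 16, 17, 23, 25, 28}
B \ A = {3, 5, 10, 18, 29}
A △ B = {2, 3, 5, 10, 14, 16, 17, 18, 23, 25, 28, 29}

A △ B = {2, 3, 5, 10, 14, 16, 17, 18, 23, 25, 28, 29}


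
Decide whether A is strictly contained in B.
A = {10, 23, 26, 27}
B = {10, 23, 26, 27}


A ⊂ B requires: A ⊆ B AND A ≠ B.
A ⊆ B? Yes
A = B? Yes
A = B, so A is not a PROPER subset.

No, A is not a proper subset of B


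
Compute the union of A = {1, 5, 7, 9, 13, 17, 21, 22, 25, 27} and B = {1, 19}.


A ∪ B = all elements in A or B (or both)
A = {1, 5, 7, 9, 13, 17, 21, 22, 25, 27}
B = {1, 19}
A ∪ B = {1, 5, 7, 9, 13, 17, 19, 21, 22, 25, 27}

A ∪ B = {1, 5, 7, 9, 13, 17, 19, 21, 22, 25, 27}


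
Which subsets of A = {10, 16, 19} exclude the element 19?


A subset of A that omits 19 is a subset of A \ {19}, so there are 2^(n-1) = 2^2 = 4 of them.
Subsets excluding 19: ∅, {10}, {16}, {10, 16}

Subsets excluding 19 (4 total): ∅, {10}, {16}, {10, 16}


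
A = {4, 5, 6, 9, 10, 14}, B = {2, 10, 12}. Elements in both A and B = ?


A = {4, 5, 6, 9, 10, 14}
B = {2, 10, 12}
Region: in both A and B
Elements: {10}

Elements in both A and B: {10}


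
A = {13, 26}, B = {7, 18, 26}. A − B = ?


A \ B = elements in A but not in B
A = {13, 26}
B = {7, 18, 26}
Remove from A any elements in B
A \ B = {13}

A \ B = {13}


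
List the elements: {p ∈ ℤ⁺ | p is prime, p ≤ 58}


Checking each candidate:
Condition: primes ≤ 58
Result = {2, 3, 5, 7, 11, 13, 17, 19, 23, 29, 31, 37, 41, 43, 47, 53}

{2, 3, 5, 7, 11, 13, 17, 19, 23, 29, 31, 37, 41, 43, 47, 53}


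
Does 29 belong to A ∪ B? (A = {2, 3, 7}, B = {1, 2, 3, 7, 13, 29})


A = {2, 3, 7}, B = {1, 2, 3, 7, 13, 29}
A ∪ B = all elements in A or B
A ∪ B = {1, 2, 3, 7, 13, 29}
Checking if 29 ∈ A ∪ B
29 is in A ∪ B → True

29 ∈ A ∪ B


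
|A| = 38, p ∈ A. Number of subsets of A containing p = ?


Subsets of A containing p correspond to subsets of A \ {p}, which has 37 elements.
Count = 2^(n-1) = 2^37
= 137438953472

Number of subsets containing p = 137438953472


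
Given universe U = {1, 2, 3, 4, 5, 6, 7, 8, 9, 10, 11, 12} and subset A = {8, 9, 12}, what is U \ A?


Aᶜ = U \ A = elements in U but not in A
U = {1, 2, 3, 4, 5, 6, 7, 8, 9, 10, 11, 12}
A = {8, 9, 12}
Aᶜ = {1, 2, 3, 4, 5, 6, 7, 10, 11}

Aᶜ = {1, 2, 3, 4, 5, 6, 7, 10, 11}


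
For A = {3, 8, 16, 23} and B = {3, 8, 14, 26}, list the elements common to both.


A ∩ B = elements in both A and B
A = {3, 8, 16, 23}
B = {3, 8, 14, 26}
A ∩ B = {3, 8}

A ∩ B = {3, 8}


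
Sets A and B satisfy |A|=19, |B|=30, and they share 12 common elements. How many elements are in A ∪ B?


|A ∪ B| = |A| + |B| - |A ∩ B|
= 19 + 30 - 12
= 37

|A ∪ B| = 37


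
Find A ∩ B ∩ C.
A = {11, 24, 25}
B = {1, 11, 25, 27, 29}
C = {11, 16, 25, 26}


A ∩ B = {11, 25}
(A ∩ B) ∩ C = {11, 25}

A ∩ B ∩ C = {11, 25}


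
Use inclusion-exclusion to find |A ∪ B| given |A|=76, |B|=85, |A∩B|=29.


|A ∪ B| = |A| + |B| - |A ∩ B|
= 76 + 85 - 29
= 132

|A ∪ B| = 132


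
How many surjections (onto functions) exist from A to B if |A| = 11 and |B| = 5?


n = |A| = 11, k = |B| = 5. Surjections via inclusion-exclusion:
S(n,k) = Σ(-1)^i × C(k,i) × (k-i)^n, i=0 to k
i=0: (-1)^0×C(5,0)×5^11 = 48828125
i=1: (-1)^1×C(5,1)×4^11 = -20971520
i=2: (-1)^2×C(5,2)×3^11 = 1771470
i=3: (-1)^3×C(5,3)×2^11 = -20480
i=4: (-1)^4×C(5,4)×1^11 = 5
i=5: (-1)^5×C(5,5)×0^11 = 0
Total = 29607600

Number of surjections = 29607600


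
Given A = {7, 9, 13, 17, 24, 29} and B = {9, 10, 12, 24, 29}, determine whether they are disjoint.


Disjoint means A ∩ B = ∅.
A ∩ B = {9, 24, 29}
A ∩ B ≠ ∅, so A and B are NOT disjoint.

No, A and B are not disjoint (A ∩ B = {9, 24, 29})


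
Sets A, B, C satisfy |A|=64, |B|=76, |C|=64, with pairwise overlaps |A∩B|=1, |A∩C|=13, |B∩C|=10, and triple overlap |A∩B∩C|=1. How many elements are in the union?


|A∪B∪C| = |A|+|B|+|C| - |A∩B|-|A∩C|-|B∩C| + |A∩B∩C|
= 64+76+64 - 1-13-10 + 1
= 204 - 24 + 1
= 181

|A ∪ B ∪ C| = 181


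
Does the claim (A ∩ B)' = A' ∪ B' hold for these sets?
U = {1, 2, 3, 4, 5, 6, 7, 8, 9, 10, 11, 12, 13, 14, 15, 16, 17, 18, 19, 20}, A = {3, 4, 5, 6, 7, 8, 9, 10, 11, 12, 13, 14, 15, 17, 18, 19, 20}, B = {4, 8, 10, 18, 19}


LHS: A ∩ B = {4, 8, 10, 18, 19}
(A ∩ B)' = U \ (A ∩ B) = {1, 2, 3, 5, 6, 7, 9, 11, 12, 13, 14, 15, 16, 17, 20}
A' = {1, 2, 16}, B' = {1, 2, 3, 5, 6, 7, 9, 11, 12, 13, 14, 15, 16, 17, 20}
Claimed RHS: A' ∪ B' = {1, 2, 3, 5, 6, 7, 9, 11, 12, 13, 14, 15, 16, 17, 20}
Identity is VALID: LHS = RHS = {1, 2, 3, 5, 6, 7, 9, 11, 12, 13, 14, 15, 16, 17, 20} ✓

Identity is valid. (A ∩ B)' = A' ∪ B' = {1, 2, 3, 5, 6, 7, 9, 11, 12, 13, 14, 15, 16, 17, 20}


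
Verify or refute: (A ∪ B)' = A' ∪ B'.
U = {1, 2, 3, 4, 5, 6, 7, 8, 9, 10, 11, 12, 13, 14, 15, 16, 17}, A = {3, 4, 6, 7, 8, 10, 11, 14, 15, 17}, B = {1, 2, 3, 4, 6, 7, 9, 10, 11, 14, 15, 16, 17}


LHS: A ∪ B = {1, 2, 3, 4, 6, 7, 8, 9, 10, 11, 14, 15, 16, 17}
(A ∪ B)' = U \ (A ∪ B) = {5, 12, 13}
A' = {1, 2, 5, 9, 12, 13, 16}, B' = {5, 8, 12, 13}
Claimed RHS: A' ∪ B' = {1, 2, 5, 8, 9, 12, 13, 16}
Identity is INVALID: LHS = {5, 12, 13} but the RHS claimed here equals {1, 2, 5, 8, 9, 12, 13, 16}. The correct form is (A ∪ B)' = A' ∩ B'.

Identity is invalid: (A ∪ B)' = {5, 12, 13} but A' ∪ B' = {1, 2, 5, 8, 9, 12, 13, 16}. The correct De Morgan law is (A ∪ B)' = A' ∩ B'.


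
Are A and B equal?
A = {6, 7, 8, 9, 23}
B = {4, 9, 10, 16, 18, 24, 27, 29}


Two sets are equal iff they have exactly the same elements.
A = {6, 7, 8, 9, 23}
B = {4, 9, 10, 16, 18, 24, 27, 29}
Differences: {4, 6, 7, 8, 10, 16, 18, 23, 24, 27, 29}
A ≠ B

No, A ≠ B


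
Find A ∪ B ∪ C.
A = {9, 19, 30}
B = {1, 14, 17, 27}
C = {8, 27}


A ∪ B = {1, 9, 14, 17, 19, 27, 30}
(A ∪ B) ∪ C = {1, 8, 9, 14, 17, 19, 27, 30}

A ∪ B ∪ C = {1, 8, 9, 14, 17, 19, 27, 30}


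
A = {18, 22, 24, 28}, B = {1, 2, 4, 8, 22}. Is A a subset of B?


A ⊆ B means every element of A is in B.
Elements in A not in B: {18, 24, 28}
So A ⊄ B.

No, A ⊄ B


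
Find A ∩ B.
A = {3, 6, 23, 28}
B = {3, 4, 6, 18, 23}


A ∩ B = elements in both A and B
A = {3, 6, 23, 28}
B = {3, 4, 6, 18, 23}
A ∩ B = {3, 6, 23}

A ∩ B = {3, 6, 23}


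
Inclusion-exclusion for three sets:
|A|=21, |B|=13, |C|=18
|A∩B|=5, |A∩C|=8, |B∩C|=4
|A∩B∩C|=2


|A∪B∪C| = |A|+|B|+|C| - |A∩B|-|A∩C|-|B∩C| + |A∩B∩C|
= 21+13+18 - 5-8-4 + 2
= 52 - 17 + 2
= 37

|A ∪ B ∪ C| = 37


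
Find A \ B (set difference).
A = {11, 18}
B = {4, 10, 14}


A \ B = elements in A but not in B
A = {11, 18}
B = {4, 10, 14}
Remove from A any elements in B
A \ B = {11, 18}

A \ B = {11, 18}


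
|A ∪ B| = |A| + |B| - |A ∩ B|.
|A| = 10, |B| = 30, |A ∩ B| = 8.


|A ∪ B| = |A| + |B| - |A ∩ B|
= 10 + 30 - 8
= 32

|A ∪ B| = 32


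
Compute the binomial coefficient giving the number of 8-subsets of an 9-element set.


C(n,k) = n! / (k!(n-k)!)
C(9,8) = 9! / (8!1!)
= 9

C(9,8) = 9


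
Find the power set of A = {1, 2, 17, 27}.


|A| = 4, so |P(A)| = 2^4 = 16
Enumerate subsets by cardinality (0 to 4):
∅, {1}, {2}, {17}, {27}, {1, 2}, {1, 17}, {1, 27}, {2, 17}, {2, 27}, {17, 27}, {1, 2, 17}, {1, 2, 27}, {1, 17, 27}, {2, 17, 27}, {1, 2, 17, 27}

P(A) has 16 subsets: ∅, {1}, {2}, {17}, {27}, {1, 2}, {1, 17}, {1, 27}, {2, 17}, {2, 27}, {17, 27}, {1, 2, 17}, {1, 2, 27}, {1, 17, 27}, {2, 17, 27}, {1, 2, 17, 27}


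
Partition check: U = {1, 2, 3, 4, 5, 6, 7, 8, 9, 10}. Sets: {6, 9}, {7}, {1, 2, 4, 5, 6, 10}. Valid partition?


A partition requires: (1) non-empty parts, (2) pairwise disjoint, (3) union = U
Parts: {6, 9}, {7}, {1, 2, 4, 5, 6, 10}
Union of parts: {1, 2, 4, 5, 6, 7, 9, 10}
U = {1, 2, 3, 4, 5, 6, 7, 8, 9, 10}
All non-empty? True
Pairwise disjoint? False
Covers U? False

No, not a valid partition


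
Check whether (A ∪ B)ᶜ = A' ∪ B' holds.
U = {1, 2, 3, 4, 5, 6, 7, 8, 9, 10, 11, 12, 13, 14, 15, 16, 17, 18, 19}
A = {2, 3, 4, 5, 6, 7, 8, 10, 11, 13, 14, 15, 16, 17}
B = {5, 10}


LHS: A ∪ B = {2, 3, 4, 5, 6, 7, 8, 10, 11, 13, 14, 15, 16, 17}
(A ∪ B)' = U \ (A ∪ B) = {1, 9, 12, 18, 19}
A' = {1, 9, 12, 18, 19}, B' = {1, 2, 3, 4, 6, 7, 8, 9, 11, 12, 13, 14, 15, 16, 17, 18, 19}
Claimed RHS: A' ∪ B' = {1, 2, 3, 4, 6, 7, 8, 9, 11, 12, 13, 14, 15, 16, 17, 18, 19}
Identity is INVALID: LHS = {1, 9, 12, 18, 19} but the RHS claimed here equals {1, 2, 3, 4, 6, 7, 8, 9, 11, 12, 13, 14, 15, 16, 17, 18, 19}. The correct form is (A ∪ B)' = A' ∩ B'.

Identity is invalid: (A ∪ B)' = {1, 9, 12, 18, 19} but A' ∪ B' = {1, 2, 3, 4, 6, 7, 8, 9, 11, 12, 13, 14, 15, 16, 17, 18, 19}. The correct De Morgan law is (A ∪ B)' = A' ∩ B'.


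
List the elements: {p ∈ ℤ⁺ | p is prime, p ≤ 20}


Checking each candidate:
Condition: primes ≤ 20
Result = {2, 3, 5, 7, 11, 13, 17, 19}

{2, 3, 5, 7, 11, 13, 17, 19}


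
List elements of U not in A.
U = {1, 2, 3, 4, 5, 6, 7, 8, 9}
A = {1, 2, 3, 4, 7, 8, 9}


Aᶜ = U \ A = elements in U but not in A
U = {1, 2, 3, 4, 5, 6, 7, 8, 9}
A = {1, 2, 3, 4, 7, 8, 9}
Aᶜ = {5, 6}

Aᶜ = {5, 6}


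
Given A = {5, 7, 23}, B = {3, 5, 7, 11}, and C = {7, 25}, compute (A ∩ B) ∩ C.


A ∩ B = {5, 7}
(A ∩ B) ∩ C = {7}

A ∩ B ∩ C = {7}


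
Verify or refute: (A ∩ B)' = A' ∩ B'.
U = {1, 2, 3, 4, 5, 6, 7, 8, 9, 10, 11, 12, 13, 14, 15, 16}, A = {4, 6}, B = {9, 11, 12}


LHS: A ∩ B = ∅
(A ∩ B)' = U \ (A ∩ B) = {1, 2, 3, 4, 5, 6, 7, 8, 9, 10, 11, 12, 13, 14, 15, 16}
A' = {1, 2, 3, 5, 7, 8, 9, 10, 11, 12, 13, 14, 15, 16}, B' = {1, 2, 3, 4, 5, 6, 7, 8, 10, 13, 14, 15, 16}
Claimed RHS: A' ∩ B' = {1, 2, 3, 5, 7, 8, 10, 13, 14, 15, 16}
Identity is INVALID: LHS = {1, 2, 3, 4, 5, 6, 7, 8, 9, 10, 11, 12, 13, 14, 15, 16} but the RHS claimed here equals {1, 2, 3, 5, 7, 8, 10, 13, 14, 15, 16}. The correct form is (A ∩ B)' = A' ∪ B'.

Identity is invalid: (A ∩ B)' = {1, 2, 3, 4, 5, 6, 7, 8, 9, 10, 11, 12, 13, 14, 15, 16} but A' ∩ B' = {1, 2, 3, 5, 7, 8, 10, 13, 14, 15, 16}. The correct De Morgan law is (A ∩ B)' = A' ∪ B'.


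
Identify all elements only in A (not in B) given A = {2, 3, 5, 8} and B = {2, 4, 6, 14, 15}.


A = {2, 3, 5, 8}
B = {2, 4, 6, 14, 15}
Region: only in A (not in B)
Elements: {3, 5, 8}

Elements only in A (not in B): {3, 5, 8}


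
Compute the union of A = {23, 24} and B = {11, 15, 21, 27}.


A ∪ B = all elements in A or B (or both)
A = {23, 24}
B = {11, 15, 21, 27}
A ∪ B = {11, 15, 21, 23, 24, 27}

A ∪ B = {11, 15, 21, 23, 24, 27}


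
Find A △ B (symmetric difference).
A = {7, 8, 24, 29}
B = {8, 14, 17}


A △ B = (A \ B) ∪ (B \ A) = elements in exactly one of A or B
A \ B = {7, 24, 29}
B \ A = {14, 17}
A △ B = {7, 14, 17, 24, 29}

A △ B = {7, 14, 17, 24, 29}


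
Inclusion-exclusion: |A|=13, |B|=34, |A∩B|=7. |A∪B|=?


|A ∪ B| = |A| + |B| - |A ∩ B|
= 13 + 34 - 7
= 40

|A ∪ B| = 40


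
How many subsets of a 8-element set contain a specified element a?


Subsets of A containing a correspond to subsets of A \ {a}, which has 7 elements.
Count = 2^(n-1) = 2^7
= 128

Number of subsets containing a = 128


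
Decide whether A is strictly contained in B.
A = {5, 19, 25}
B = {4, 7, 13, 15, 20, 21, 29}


A ⊂ B requires: A ⊆ B AND A ≠ B.
A ⊆ B? No
A ⊄ B, so A is not a proper subset.

No, A is not a proper subset of B
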